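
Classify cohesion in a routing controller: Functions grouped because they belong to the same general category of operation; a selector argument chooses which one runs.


Reasoning: Grouped by category of activity, not by data or sequence
Type: Logical cohesion

Logical cohesion


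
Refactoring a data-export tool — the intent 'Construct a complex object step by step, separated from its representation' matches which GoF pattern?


This matches the Builder pattern

Builder


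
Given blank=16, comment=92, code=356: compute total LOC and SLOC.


Total LOC = blank + comment + code
Total LOC = 16 + 92 + 356 = 464
SLOC (source only) = code = 356

Total LOC: 464, SLOC: 356


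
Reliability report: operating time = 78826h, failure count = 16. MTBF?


Formula: MTBF = Total operating time / Number of failures
MTBF = 78826 / 16
MTBF = 4926.63 hours

4926.63 hours


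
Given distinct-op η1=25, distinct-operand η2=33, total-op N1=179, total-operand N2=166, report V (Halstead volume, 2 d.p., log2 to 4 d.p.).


Formula: V = N * log2(η), where N = N1 + N2 and η = η1 + η2
η = 25 + 33 = 58
N = 179 + 166 = 345
log2(58) ≈ 5.8580
V = 345 * 5.8580 = 2021.01

2021.01


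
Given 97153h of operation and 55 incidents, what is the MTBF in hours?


Formula: MTBF = Total operating time / Number of failures
MTBF = 97153 / 55
MTBF = 1766.42 hours

1766.42 hours


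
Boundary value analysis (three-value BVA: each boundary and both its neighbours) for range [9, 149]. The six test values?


Range: [9, 149]
Boundaries: just below min, min, min+1, max-1, max, just above max
Values: [8, 9, 10, 148, 149, 150]

[8, 9, 10, 148, 149, 150]


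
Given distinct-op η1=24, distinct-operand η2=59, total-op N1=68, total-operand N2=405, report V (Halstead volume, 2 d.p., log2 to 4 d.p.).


Formula: V = N * log2(η), where N = N1 + N2 and η = η1 + η2
η = 24 + 59 = 83
N = 68 + 405 = 473
log2(83) ≈ 6.3750
V = 473 * 6.3750 = 3015.38

3015.38


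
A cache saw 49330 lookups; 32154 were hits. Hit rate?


Formula: hit rate = hits / (hits + misses) * 100
hit rate = 32154 / (32154 + 17176) * 100
hit rate = 32154 / 49330 * 100
hit rate = 65.18%

65.18%


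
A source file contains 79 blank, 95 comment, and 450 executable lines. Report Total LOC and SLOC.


Total LOC = blank + comment + code
Total LOC = 79 + 95 + 450 = 624
SLOC (source only) = code = 450

Total LOC: 624, SLOC: 450


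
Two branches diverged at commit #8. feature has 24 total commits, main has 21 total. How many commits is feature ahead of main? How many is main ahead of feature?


Common ancestor: commit #8
feature commits after divergence: 24 - 8 = 16
main commits after divergence: 21 - 8 = 13
feature is 16 commits ahead of main
main is 13 commits ahead of feature

feature ahead: 16, main ahead: 13


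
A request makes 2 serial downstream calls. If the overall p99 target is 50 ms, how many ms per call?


Formula: per_stage = total_budget / stages
per_stage = 50 / 2
per_stage = 25.0 ms

25.0 ms


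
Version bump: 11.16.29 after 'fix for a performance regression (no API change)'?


Current: 11.16.29
Change category: 'fix for a performance regression (no API change)' → patch bump
SemVer rule: patch bump → increment PATCH (MAJOR and MINOR unchanged)
New: 11.16.30

11.16.30


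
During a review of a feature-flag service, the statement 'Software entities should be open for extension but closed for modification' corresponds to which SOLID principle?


This describes the Open/Closed Principle (OCP)

Open/Closed Principle (OCP)


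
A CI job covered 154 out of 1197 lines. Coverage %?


Coverage = covered / total * 100
Coverage = 154 / 1197 * 100
Coverage = 12.87%

12.87%


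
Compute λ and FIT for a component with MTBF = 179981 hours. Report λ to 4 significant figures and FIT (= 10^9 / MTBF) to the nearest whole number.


Formula: λ = 1 / MTBF; FIT = λ × 1e9 = 1e9 / MTBF
λ = 1 / 179981 ≈ 5.556e-06 failures/hour
FIT = 1e9 / 179981 ≈ 5556 failures per 1e9 hours (nearest whole number)

λ = 5.556e-06 /h, FIT = 5556


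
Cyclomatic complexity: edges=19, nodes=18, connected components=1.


Formula: V(G) = E - N + 2P
V(G) = 19 - 18 + 2*1
V(G) = 1 + 2
V(G) = 3

3


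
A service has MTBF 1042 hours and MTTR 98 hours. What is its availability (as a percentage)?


Availability = MTBF / (MTBF + MTTR)
Availability = 1042 / (1042 + 98)
Availability = 1042 / 1140
Availability = 91.4035%

91.4035%


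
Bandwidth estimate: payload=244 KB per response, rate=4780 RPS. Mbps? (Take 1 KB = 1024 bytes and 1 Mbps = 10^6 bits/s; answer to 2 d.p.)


Formula: Mbps = payload_bytes * RPS * 8 / 1e6
Payload per request = 244 KB = 244 * 1024 = 249856 bytes
Total bytes/sec = 249856 * 4780 = 1194311680
Total bits/sec = 1194311680 * 8 = 9554493440
Mbps = 9554493440 / 1e6 = 9554.49

9554.49 Mbps


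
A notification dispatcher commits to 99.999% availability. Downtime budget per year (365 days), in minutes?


Formula: allowed downtime = period * (100 - SLA) / 100
Period (year (365 days)) = 525600 minutes
Unavailability fraction = (100 - 99.999) / 100
Allowed downtime = 525600 * (100 - 99.999) / 100
Allowed downtime = 5.256 minutes

5.256 minutes


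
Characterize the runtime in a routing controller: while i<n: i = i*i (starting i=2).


Reasoning: squaring drives double-exponential growth; iterations ~ log log n
Complexity: O(log log n)

O(log log n)


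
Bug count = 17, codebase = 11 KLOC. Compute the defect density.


Defect density = defects / KLOC
Defect density = 17 / 11
Defect density = 1.545 defects/KLOC

1.545 defects/KLOC


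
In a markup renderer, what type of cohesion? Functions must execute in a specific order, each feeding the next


Reasoning: Output of one is input to next
Type: Sequential cohesion

Sequential cohesion


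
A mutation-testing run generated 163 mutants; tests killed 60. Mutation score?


Mutation score = killed / total * 100
Mutation score = 60 / 163 * 100
Mutation score = 36.81%

36.81%


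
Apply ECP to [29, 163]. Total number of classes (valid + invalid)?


Valid range: [29, 163]
Class 1: x < 29 — invalid
Class 2: 29 ≤ x ≤ 163 — valid
Class 3: x > 163 — invalid
Total equivalence classes: 3

3 equivalence classes


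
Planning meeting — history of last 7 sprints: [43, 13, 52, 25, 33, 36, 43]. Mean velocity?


Formula: Avg velocity = Total points / Number of sprints
Points: [43, 13, 52, 25, 33, 36, 43]
Sum = 43 + 13 + 52 + 25 + 33 + 36 + 43 = 245
Avg velocity = 245 / 7 = 35.0 points/sprint

35.0 points/sprint


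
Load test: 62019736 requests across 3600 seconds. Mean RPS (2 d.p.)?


Formula: throughput = requests / seconds
throughput = 62019736 / 3600
throughput = 17227.7 requests/second

17227.7 requests/second


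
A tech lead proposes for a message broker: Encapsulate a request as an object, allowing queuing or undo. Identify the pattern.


This matches the Command pattern

Command


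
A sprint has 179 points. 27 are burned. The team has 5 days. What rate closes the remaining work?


Formula: Required rate = Remaining points / Days left
Remaining = 179 - 27 = 152 points
Required rate = 152 / 5 = 30.4 points/day

30.4 points/day


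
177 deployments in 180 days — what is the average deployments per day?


Formula: deployments per day = releases / days
= 177 / 180
= 0.983 deploys/day
(equivalently, 6.88 deploys/week)

0.983 deploys/day


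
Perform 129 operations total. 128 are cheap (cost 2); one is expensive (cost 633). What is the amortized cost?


Formula: Amortized cost = Total cost / Operations
Total cost = (128 * 2) + (1 * 633)
Total cost = 256 + 633 = 889
Amortized = 889 / 129 = 6.8915

6.8915


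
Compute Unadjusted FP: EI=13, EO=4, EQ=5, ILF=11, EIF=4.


UFP = EI*4 + EO*5 + EQ*4 + ILF*10 + EIF*7
UFP = 13*4 + 4*5 + 5*4 + 11*10 + 4*7
UFP = 52 + 20 + 20 + 110 + 28
UFP = 230

230


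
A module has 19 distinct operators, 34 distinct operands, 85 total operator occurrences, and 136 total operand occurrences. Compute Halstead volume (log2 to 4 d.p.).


Formula: V = N * log2(η), where N = N1 + N2 and η = η1 + η2
η = 19 + 34 = 53
N = 85 + 136 = 221
log2(53) ≈ 5.7279
V = 221 * 5.7279 = 1265.87

1265.87


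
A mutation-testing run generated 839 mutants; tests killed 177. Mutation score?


Mutation score = killed / total * 100
Mutation score = 177 / 839 * 100
Mutation score = 21.1%

21.1%


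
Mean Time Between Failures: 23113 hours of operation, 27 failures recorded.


Formula: MTBF = Total operating time / Number of failures
MTBF = 23113 / 27
MTBF = 856.04 hours

856.04 hours


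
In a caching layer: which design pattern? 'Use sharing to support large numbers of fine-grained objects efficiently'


This matches the Flyweight pattern

Flyweight


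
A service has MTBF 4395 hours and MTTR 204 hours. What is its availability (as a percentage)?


Availability = MTBF / (MTBF + MTTR)
Availability = 4395 / (4395 + 204)
Availability = 4395 / 4599
Availability = 95.5643%

95.5643%


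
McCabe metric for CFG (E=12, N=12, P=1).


Formula: V(G) = E - N + 2P
V(G) = 12 - 12 + 2*1
V(G) = 0 + 2
V(G) = 2

2


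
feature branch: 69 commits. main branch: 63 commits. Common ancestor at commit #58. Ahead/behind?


Common ancestor: commit #58
feature commits after divergence: 69 - 58 = 11
main commits after divergence: 63 - 58 = 5
feature is 11 commits ahead of main
main is 5 commits ahead of feature

feature ahead: 11, main ahead: 5


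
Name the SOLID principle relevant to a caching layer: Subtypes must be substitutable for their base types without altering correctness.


This describes the Liskov Substitution Principle (LSP)

Liskov Substitution Principle (LSP)


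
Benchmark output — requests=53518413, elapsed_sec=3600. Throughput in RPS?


Formula: throughput = requests / seconds
throughput = 53518413 / 3600
throughput = 14866.23 requests/second

14866.23 requests/second


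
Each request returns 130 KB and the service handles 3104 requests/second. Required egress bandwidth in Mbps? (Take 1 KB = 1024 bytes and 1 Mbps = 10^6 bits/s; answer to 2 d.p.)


Formula: Mbps = payload_bytes * RPS * 8 / 1e6
Payload per request = 130 KB = 130 * 1024 = 133120 bytes
Total bytes/sec = 133120 * 3104 = 413204480
Total bits/sec = 413204480 * 8 = 3305635840
Mbps = 3305635840 / 1e6 = 3305.64

3305.64 Mbps


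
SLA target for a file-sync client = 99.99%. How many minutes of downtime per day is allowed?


Formula: allowed downtime = period * (100 - SLA) / 100
Period (day) = 1440 minutes
Unavailability fraction = (100 - 99.99) / 100
Allowed downtime = 1440 * (100 - 99.99) / 100
Allowed downtime = 0.144 minutes

0.144 minutes


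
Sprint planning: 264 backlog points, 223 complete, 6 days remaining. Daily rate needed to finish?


Formula: Required rate = Remaining points / Days left
Remaining = 264 - 223 = 41 points
Required rate = 41 / 6 = 6.83 points/day

6.83 points/day


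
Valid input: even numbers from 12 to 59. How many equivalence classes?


Constraint: even integers in [12, 59]
Class 1: x < 12 — out-of-range invalid
Class 2: x in [12,59] but odd — wrong type invalid
Class 3: x in [12,59] and even — valid
Class 4: x > 59 — out-of-range invalid
Total equivalence classes: 4

4 equivalence classes


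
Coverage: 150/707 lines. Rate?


Coverage = covered / total * 100
Coverage = 150 / 707 * 100
Coverage = 21.22%

21.22%


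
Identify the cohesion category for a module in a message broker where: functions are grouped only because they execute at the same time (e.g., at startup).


Reasoning: Related by timing only
Type: Temporal cohesion

Temporal cohesion


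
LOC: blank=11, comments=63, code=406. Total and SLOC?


Total LOC = blank + comment + code
Total LOC = 11 + 63 + 406 = 480
SLOC (source only) = code = 406

Total LOC: 480, SLOC: 406


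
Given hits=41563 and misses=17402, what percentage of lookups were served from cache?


Formula: hit rate = hits / (hits + misses) * 100
hit rate = 41563 / (41563 + 17402) * 100
hit rate = 41563 / 58965 * 100
hit rate = 70.49%

70.49%


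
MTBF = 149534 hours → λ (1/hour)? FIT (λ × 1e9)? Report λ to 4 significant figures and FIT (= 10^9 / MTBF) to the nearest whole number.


Formula: λ = 1 / MTBF; FIT = λ × 1e9 = 1e9 / MTBF
λ = 1 / 149534 ≈ 6.687e-06 failures/hour
FIT = 1e9 / 149534 ≈ 6687 failures per 1e9 hours (nearest whole number)

λ = 6.687e-06 /h, FIT = 6687


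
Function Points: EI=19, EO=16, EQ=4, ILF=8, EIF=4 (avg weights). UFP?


UFP = EI*4 + EO*5 + EQ*4 + ILF*10 + EIF*7
UFP = 19*4 + 16*5 + 4*4 + 8*10 + 4*7
UFP = 76 + 80 + 16 + 80 + 28
UFP = 280

280


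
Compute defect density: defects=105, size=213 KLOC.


Defect density = defects / KLOC
Defect density = 105 / 213
Defect density = 0.493 defects/KLOC

0.493 defects/KLOC


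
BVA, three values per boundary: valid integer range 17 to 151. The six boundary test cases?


Range: [17, 151]
Boundaries: just below min, min, min+1, max-1, max, just above max
Values: [16, 17, 18, 150, 151, 152]

[16, 17, 18, 150, 151, 152]


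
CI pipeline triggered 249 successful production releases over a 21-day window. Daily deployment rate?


Formula: deployments per day = releases / days
= 249 / 21
= 11.857 deploys/day
(equivalently, 83.0 deploys/week)

11.857 deploys/day


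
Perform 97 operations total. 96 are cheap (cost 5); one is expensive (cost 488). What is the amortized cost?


Formula: Amortized cost = Total cost / Operations
Total cost = (96 * 5) + (1 * 488)
Total cost = 480 + 488 = 968
Amortized = 968 / 97 = 9.9794

9.9794


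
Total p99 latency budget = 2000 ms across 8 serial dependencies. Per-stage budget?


Formula: per_stage = total_budget / stages
per_stage = 2000 / 8
per_stage = 250.0 ms

250.0 ms


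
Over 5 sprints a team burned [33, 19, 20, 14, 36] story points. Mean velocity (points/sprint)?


Formula: Avg velocity = Total points / Number of sprints
Points: [33, 19, 20, 14, 36]
Sum = 33 + 19 + 20 + 14 + 36 = 122
Avg velocity = 122 / 5 = 24.4 points/sprint

24.4 points/sprint


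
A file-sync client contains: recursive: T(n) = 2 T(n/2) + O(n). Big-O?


Reasoning: master theorem case 2 (merge-sort recurrence)
Complexity: O(n log n)

O(n log n)


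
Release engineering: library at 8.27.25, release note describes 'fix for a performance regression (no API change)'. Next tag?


Current: 8.27.25
Change category: 'fix for a performance regression (no API change)' → patch bump
SemVer rule: patch bump → increment PATCH (MAJOR and MINOR unchanged)
New: 8.27.26

8.27.26


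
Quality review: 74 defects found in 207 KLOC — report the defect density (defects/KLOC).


Defect density = defects / KLOC
Defect density = 74 / 207
Defect density = 0.357 defects/KLOC

0.357 defects/KLOC


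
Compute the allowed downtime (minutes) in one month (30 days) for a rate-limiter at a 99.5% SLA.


Formula: allowed downtime = period * (100 - SLA) / 100
Period (month (30 days)) = 43200 minutes
Unavailability fraction = (100 - 99.5) / 100
Allowed downtime = 43200 * (100 - 99.5) / 100
Allowed downtime = 216.0 minutes

216.0 minutes


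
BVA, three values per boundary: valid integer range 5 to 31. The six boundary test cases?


Range: [5, 31]
Boundaries: just below min, min, min+1, max-1, max, just above max
Values: [4, 5, 6, 30, 31, 32]

[4, 5, 6, 30, 31, 32]


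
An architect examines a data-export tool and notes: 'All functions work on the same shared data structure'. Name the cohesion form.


Reasoning: Functions share data
Type: Communicational cohesion

Communicational cohesion


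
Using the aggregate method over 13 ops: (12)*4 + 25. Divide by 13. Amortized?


Formula: Amortized cost = Total cost / Operations
Total cost = (12 * 4) + (1 * 25)
Total cost = 48 + 25 = 73
Amortized = 73 / 13 = 5.6154

5.6154


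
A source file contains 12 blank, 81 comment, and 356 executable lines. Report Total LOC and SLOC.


Total LOC = blank + comment + code
Total LOC = 12 + 81 + 356 = 449
SLOC (source only) = code = 356

Total LOC: 449, SLOC: 356


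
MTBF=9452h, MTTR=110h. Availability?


Availability = MTBF / (MTBF + MTTR)
Availability = 9452 / (9452 + 110)
Availability = 9452 / 9562
Availability = 98.8496%

98.8496%


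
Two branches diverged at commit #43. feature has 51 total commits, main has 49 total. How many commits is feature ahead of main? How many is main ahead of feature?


Common ancestor: commit #43
feature commits after divergence: 51 - 43 = 8
main commits after divergence: 49 - 43 = 6
feature is 8 commits ahead of main
main is 6 commits ahead of feature

feature ahead: 8, main ahead: 6


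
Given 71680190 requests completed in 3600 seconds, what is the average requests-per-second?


Formula: throughput = requests / seconds
throughput = 71680190 / 3600
throughput = 19911.16 requests/second

19911.16 requests/second


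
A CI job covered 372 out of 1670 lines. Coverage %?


Coverage = covered / total * 100
Coverage = 372 / 1670 * 100
Coverage = 22.28%

22.28%


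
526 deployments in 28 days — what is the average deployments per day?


Formula: deployments per day = releases / days
= 526 / 28
= 18.786 deploys/day
(equivalently, 131.5 deploys/week)

18.786 deploys/day


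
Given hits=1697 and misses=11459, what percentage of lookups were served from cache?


Formula: hit rate = hits / (hits + misses) * 100
hit rate = 1697 / (1697 + 11459) * 100
hit rate = 1697 / 13156 * 100
hit rate = 12.9%

12.9%


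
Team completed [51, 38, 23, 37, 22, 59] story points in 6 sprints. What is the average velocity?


Formula: Avg velocity = Total points / Number of sprints
Points: [51, 38, 23, 37, 22, 59]
Sum = 51 + 38 + 23 + 37 + 22 + 59 = 230
Avg velocity = 230 / 6 = 38.33 points/sprint

38.33 points/sprint


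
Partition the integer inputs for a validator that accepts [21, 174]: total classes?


Valid range: [21, 174]
Class 1: x < 21 — invalid
Class 2: 21 ≤ x ≤ 174 — valid
Class 3: x > 174 — invalid
Total equivalence classes: 3

3 equivalence classes


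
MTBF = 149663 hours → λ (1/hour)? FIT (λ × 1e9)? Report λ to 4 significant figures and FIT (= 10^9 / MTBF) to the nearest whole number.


Formula: λ = 1 / MTBF; FIT = λ × 1e9 = 1e9 / MTBF
λ = 1 / 149663 ≈ 6.682e-06 failures/hour
FIT = 1e9 / 149663 ≈ 6682 failures per 1e9 hours (nearest whole number)

λ = 6.682e-06 /h, FIT = 6682


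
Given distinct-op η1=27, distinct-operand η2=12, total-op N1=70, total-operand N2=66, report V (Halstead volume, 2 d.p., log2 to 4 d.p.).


Formula: V = N * log2(η), where N = N1 + N2 and η = η1 + η2
η = 27 + 12 = 39
N = 70 + 66 = 136
log2(39) ≈ 5.2854
V = 136 * 5.2854 = 718.81

718.81


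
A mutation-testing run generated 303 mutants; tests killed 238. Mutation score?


Mutation score = killed / total * 100
Mutation score = 238 / 303 * 100
Mutation score = 78.55%

78.55%


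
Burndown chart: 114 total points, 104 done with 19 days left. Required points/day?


Formula: Required rate = Remaining points / Days left
Remaining = 114 - 104 = 10 points
Required rate = 10 / 19 = 0.53 points/day

0.53 points/day


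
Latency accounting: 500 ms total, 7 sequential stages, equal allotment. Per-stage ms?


Formula: per_stage = total_budget / stages
per_stage = 500 / 7
per_stage = 71.43 ms

71.43 ms


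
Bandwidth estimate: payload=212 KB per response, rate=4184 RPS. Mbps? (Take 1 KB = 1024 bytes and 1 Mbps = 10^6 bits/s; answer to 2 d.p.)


Formula: Mbps = payload_bytes * RPS * 8 / 1e6
Payload per request = 212 KB = 212 * 1024 = 217088 bytes
Total bytes/sec = 217088 * 4184 = 908296192
Total bits/sec = 908296192 * 8 = 7266369536
Mbps = 7266369536 / 1e6 = 7266.37

7266.37 Mbps


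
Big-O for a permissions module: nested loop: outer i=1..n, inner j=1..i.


Reasoning: triangle: n(n+1)/2 ~ n^2/2
Complexity: O(n^2)

O(n^2)


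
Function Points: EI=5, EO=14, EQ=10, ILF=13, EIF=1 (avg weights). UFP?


UFP = EI*4 + EO*5 + EQ*4 + ILF*10 + EIF*7
UFP = 5*4 + 14*5 + 10*4 + 13*10 + 1*7
UFP = 20 + 70 + 40 + 130 + 7
UFP = 267

267


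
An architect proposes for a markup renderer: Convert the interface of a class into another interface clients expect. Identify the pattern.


This matches the Adapter pattern

Adapter


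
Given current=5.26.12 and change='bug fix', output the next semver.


Current: 5.26.12
Change category: 'bug fix' → patch bump
SemVer rule: patch bump → increment PATCH (MAJOR and MINOR unchanged)
New: 5.26.13

5.26.13


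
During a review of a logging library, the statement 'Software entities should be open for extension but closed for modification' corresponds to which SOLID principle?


This describes the Open/Closed Principle (OCP)

Open/Closed Principle (OCP)


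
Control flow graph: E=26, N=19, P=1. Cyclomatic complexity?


Formula: V(G) = E - N + 2P
V(G) = 26 - 19 + 2*1
V(G) = 7 + 2
V(G) = 9

9


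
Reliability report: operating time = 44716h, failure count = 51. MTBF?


Formula: MTBF = Total operating time / Number of failures
MTBF = 44716 / 51
MTBF = 876.78 hours

876.78 hours


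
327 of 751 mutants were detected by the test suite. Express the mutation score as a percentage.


Mutation score = killed / total * 100
Mutation score = 327 / 751 * 100
Mutation score = 43.54%

43.54%


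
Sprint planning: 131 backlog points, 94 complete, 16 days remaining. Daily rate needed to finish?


Formula: Required rate = Remaining points / Days left
Remaining = 131 - 94 = 37 points
Required rate = 37 / 16 = 2.31 points/day

2.31 points/day


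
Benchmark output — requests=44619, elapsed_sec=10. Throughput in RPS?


Formula: throughput = requests / seconds
throughput = 44619 / 10
throughput = 4461.9 requests/second

4461.9 requests/second


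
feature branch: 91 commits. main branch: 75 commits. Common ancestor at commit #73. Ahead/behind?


Common ancestor: commit #73
feature commits after divergence: 91 - 73 = 18
main commits after divergence: 75 - 73 = 2
feature is 18 commits ahead of main
main is 2 commits ahead of feature

feature ahead: 18, main ahead: 2


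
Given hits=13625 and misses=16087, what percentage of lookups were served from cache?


Formula: hit rate = hits / (hits + misses) * 100
hit rate = 13625 / (13625 + 16087) * 100
hit rate = 13625 / 29712 * 100
hit rate = 45.86%

45.86%


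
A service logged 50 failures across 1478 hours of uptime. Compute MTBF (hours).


Formula: MTBF = Total operating time / Number of failures
MTBF = 1478 / 50
MTBF = 29.56 hours

29.56 hours


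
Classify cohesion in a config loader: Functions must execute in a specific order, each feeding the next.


Reasoning: Output of one is input to next
Type: Sequential cohesion

Sequential cohesion


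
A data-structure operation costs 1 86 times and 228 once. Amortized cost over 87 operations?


Formula: Amortized cost = Total cost / Operations
Total cost = (86 * 1) + (1 * 228)
Total cost = 86 + 228 = 314
Amortized = 314 / 87 = 3.6092

3.6092


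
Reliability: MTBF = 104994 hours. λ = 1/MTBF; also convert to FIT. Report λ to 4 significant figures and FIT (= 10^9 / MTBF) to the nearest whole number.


Formula: λ = 1 / MTBF; FIT = λ × 1e9 = 1e9 / MTBF
λ = 1 / 104994 ≈ 9.524e-06 failures/hour
FIT = 1e9 / 104994 ≈ 9524 failures per 1e9 hours (nearest whole number)

λ = 9.524e-06 /h, FIT = 9524


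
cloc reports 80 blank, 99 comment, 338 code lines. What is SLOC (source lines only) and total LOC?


Total LOC = blank + comment + code
Total LOC = 80 + 99 + 338 = 517
SLOC (source only) = code = 338

Total LOC: 517, SLOC: 338


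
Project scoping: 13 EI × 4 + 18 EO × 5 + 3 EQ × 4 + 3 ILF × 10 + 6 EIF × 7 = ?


UFP = EI*4 + EO*5 + EQ*4 + ILF*10 + EIF*7
UFP = 13*4 + 18*5 + 3*4 + 3*10 + 6*7
UFP = 52 + 90 + 12 + 30 + 42
UFP = 226

226


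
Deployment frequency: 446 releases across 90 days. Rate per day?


Formula: deployments per day = releases / days
= 446 / 90
= 4.956 deploys/day
(equivalently, 34.69 deploys/week)

4.956 deploys/day


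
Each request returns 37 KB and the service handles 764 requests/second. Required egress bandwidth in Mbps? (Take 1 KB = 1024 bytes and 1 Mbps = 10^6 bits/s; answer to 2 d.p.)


Formula: Mbps = payload_bytes * RPS * 8 / 1e6
Payload per request = 37 KB = 37 * 1024 = 37888 bytes
Total bytes/sec = 37888 * 764 = 28946432
Total bits/sec = 28946432 * 8 = 231571456
Mbps = 231571456 / 1e6 = 231.57

231.57 Mbps


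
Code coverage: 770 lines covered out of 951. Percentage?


Coverage = covered / total * 100
Coverage = 770 / 951 * 100
Coverage = 80.97%

80.97%


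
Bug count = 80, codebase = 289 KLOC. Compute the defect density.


Defect density = defects / KLOC
Defect density = 80 / 289
Defect density = 0.277 defects/KLOC

0.277 defects/KLOC


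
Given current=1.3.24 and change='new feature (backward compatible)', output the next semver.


Current: 1.3.24
Change category: 'new feature (backward compatible)' → minor bump
SemVer rule: minor bump → increment MINOR, reset PATCH to 0 (MAJOR unchanged)
New: 1.4.0

1.4.0


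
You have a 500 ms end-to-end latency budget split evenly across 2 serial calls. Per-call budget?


Formula: per_stage = total_budget / stages
per_stage = 500 / 2
per_stage = 250.0 ms

250.0 ms


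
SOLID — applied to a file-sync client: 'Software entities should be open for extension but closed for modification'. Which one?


This describes the Open/Closed Principle (OCP)

Open/Closed Principle (OCP)


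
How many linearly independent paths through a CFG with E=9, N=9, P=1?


Formula: V(G) = E - N + 2P
V(G) = 9 - 9 + 2*1
V(G) = 0 + 2
V(G) = 2

2


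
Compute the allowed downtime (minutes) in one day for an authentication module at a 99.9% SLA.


Formula: allowed downtime = period * (100 - SLA) / 100
Period (day) = 1440 minutes
Unavailability fraction = (100 - 99.9) / 100
Allowed downtime = 1440 * (100 - 99.9) / 100
Allowed downtime = 1.44 minutes

1.44 minutes


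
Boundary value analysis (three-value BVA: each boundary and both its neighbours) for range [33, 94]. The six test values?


Range: [33, 94]
Boundaries: just below min, min, min+1, max-1, max, just above max
Values: [32, 33, 34, 93, 94, 95]

[32, 33, 34, 93, 94, 95]


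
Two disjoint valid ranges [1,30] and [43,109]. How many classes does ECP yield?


Valid ranges: [1,30] and [43,109]
Class 1: x < 1 — invalid
Class 2: 1 ≤ x ≤ 30 — valid
Class 3: 30 < x < 43 — invalid (gap between ranges)
Class 4: 43 ≤ x ≤ 109 — valid
Class 5: x > 109 — invalid
Total equivalence classes: 5

5 equivalence classes


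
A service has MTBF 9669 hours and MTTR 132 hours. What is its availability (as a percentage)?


Availability = MTBF / (MTBF + MTTR)
Availability = 9669 / (9669 + 132)
Availability = 9669 / 9801
Availability = 98.6532%

98.6532%


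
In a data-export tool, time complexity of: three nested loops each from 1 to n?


Reasoning: three levels of nesting over n
Complexity: O(n^3)

O(n^3)


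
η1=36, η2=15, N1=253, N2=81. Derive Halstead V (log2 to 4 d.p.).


Formula: V = N * log2(η), where N = N1 + N2 and η = η1 + η2
η = 36 + 15 = 51
N = 253 + 81 = 334
log2(51) ≈ 5.6724
V = 334 * 5.6724 = 1894.58

1894.58


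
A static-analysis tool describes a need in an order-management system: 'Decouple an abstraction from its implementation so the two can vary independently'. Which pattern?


This matches the Bridge pattern

Bridge


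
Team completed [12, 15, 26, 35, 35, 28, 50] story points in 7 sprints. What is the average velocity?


Formula: Avg velocity = Total points / Number of sprints
Points: [12, 15, 26, 35, 35, 28, 50]
Sum = 12 + 15 + 26 + 35 + 35 + 28 + 50 = 201
Avg velocity = 201 / 7 = 28.71 points/sprint

28.71 points/sprint


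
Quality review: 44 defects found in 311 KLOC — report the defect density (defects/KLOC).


Defect density = defects / KLOC
Defect density = 44 / 311
Defect density = 0.141 defects/KLOC

0.141 defects/KLOC


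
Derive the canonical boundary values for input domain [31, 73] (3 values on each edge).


Range: [31, 73]
Boundaries: just below min, min, min+1, max-1, max, just above max
Values: [30, 31, 32, 72, 73, 74]

[30, 31, 32, 72, 73, 74]


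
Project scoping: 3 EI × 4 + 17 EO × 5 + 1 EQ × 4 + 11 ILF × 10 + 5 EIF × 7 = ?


UFP = EI*4 + EO*5 + EQ*4 + ILF*10 + EIF*7
UFP = 3*4 + 17*5 + 1*4 + 11*10 + 5*7
UFP = 12 + 85 + 4 + 110 + 35
UFP = 246

246


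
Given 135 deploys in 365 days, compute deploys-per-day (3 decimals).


Formula: deployments per day = releases / days
= 135 / 365
= 0.37 deploys/day
(equivalently, 2.59 deploys/week)

0.37 deploys/day


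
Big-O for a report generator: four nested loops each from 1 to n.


Reasoning: four levels of nesting
Complexity: O(n^4)

O(n^4)


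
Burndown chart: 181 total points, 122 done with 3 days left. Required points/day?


Formula: Required rate = Remaining points / Days left
Remaining = 181 - 122 = 59 points
Required rate = 59 / 3 = 19.67 points/day

19.67 points/day


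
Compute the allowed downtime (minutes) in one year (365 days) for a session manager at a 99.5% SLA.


Formula: allowed downtime = period * (100 - SLA) / 100
Period (year (365 days)) = 525600 minutes
Unavailability fraction = (100 - 99.5) / 100
Allowed downtime = 525600 * (100 - 99.5) / 100
Allowed downtime = 2628.0 minutes

2628.0 minutes


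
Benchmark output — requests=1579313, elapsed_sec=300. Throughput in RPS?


Formula: throughput = requests / seconds
throughput = 1579313 / 300
throughput = 5264.38 requests/second

5264.38 requests/second


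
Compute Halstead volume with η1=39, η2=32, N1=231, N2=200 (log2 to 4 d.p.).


Formula: V = N * log2(η), where N = N1 + N2 and η = η1 + η2
η = 39 + 32 = 71
N = 231 + 200 = 431
log2(71) ≈ 6.1497
V = 431 * 6.1497 = 2650.52

2650.52


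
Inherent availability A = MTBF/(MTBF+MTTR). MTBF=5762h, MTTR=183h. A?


Availability = MTBF / (MTBF + MTTR)
Availability = 5762 / (5762 + 183)
Availability = 5762 / 5945
Availability = 96.9218%

96.9218%


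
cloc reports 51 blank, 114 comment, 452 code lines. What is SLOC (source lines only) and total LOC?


Total LOC = blank + comment + code
Total LOC = 51 + 114 + 452 = 617
SLOC (source only) = code = 452

Total LOC: 617, SLOC: 452


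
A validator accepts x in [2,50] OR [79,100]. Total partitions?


Valid ranges: [2,50] and [79,100]
Class 1: x < 2 — invalid
Class 2: 2 ≤ x ≤ 50 — valid
Class 3: 50 < x < 79 — invalid (gap between ranges)
Class 4: 79 ≤ x ≤ 100 — valid
Class 5: x > 100 — invalid
Total equivalence classes: 5

5 equivalence classes


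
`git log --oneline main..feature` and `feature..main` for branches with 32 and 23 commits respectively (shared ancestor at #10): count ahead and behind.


Common ancestor: commit #10
feature commits after divergence: 32 - 10 = 22
main commits after divergence: 23 - 10 = 13
feature is 22 commits ahead of main
main is 13 commits ahead of feature

feature ahead: 22, main ahead: 13


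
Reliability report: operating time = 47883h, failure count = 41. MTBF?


Formula: MTBF = Total operating time / Number of failures
MTBF = 47883 / 41
MTBF = 1167.88 hours

1167.88 hours


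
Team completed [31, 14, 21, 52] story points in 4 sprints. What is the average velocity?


Formula: Avg velocity = Total points / Number of sprints
Points: [31, 14, 21, 52]
Sum = 31 + 14 + 21 + 52 = 118
Avg velocity = 118 / 4 = 29.5 points/sprint

29.5 points/sprint


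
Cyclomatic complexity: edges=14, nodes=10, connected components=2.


Formula: V(G) = E - N + 2P
V(G) = 14 - 10 + 2*2
V(G) = 4 + 4
V(G) = 8

8


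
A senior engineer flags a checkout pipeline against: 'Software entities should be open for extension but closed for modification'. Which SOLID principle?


This describes the Open/Closed Principle (OCP)

Open/Closed Principle (OCP)


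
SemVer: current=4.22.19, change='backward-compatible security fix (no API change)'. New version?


Current: 4.22.19
Change category: 'backward-compatible security fix (no API change)' → patch bump
SemVer rule: patch bump → increment PATCH (MAJOR and MINOR unchanged)
New: 4.22.20

4.22.20


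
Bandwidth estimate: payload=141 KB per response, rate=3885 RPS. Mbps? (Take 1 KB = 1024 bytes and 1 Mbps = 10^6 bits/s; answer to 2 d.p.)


Formula: Mbps = payload_bytes * RPS * 8 / 1e6
Payload per request = 141 KB = 141 * 1024 = 144384 bytes
Total bytes/sec = 144384 * 3885 = 560931840
Total bits/sec = 560931840 * 8 = 4487454720
Mbps = 4487454720 / 1e6 = 4487.45

4487.45 Mbps


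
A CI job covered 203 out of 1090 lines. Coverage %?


Coverage = covered / total * 100
Coverage = 203 / 1090 * 100
Coverage = 18.62%

18.62%


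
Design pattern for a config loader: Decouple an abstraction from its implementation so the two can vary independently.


This matches the Bridge pattern

Bridge


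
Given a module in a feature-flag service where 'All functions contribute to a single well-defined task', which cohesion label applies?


Reasoning: Best: single purpose
Type: Functional cohesion

Functional cohesion


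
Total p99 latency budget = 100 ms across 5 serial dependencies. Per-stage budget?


Formula: per_stage = total_budget / stages
per_stage = 100 / 5
per_stage = 20.0 ms

20.0 ms


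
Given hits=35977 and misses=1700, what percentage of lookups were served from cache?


Formula: hit rate = hits / (hits + misses) * 100
hit rate = 35977 / (35977 + 1700) * 100
hit rate = 35977 / 37677 * 100
hit rate = 95.49%

95.49%


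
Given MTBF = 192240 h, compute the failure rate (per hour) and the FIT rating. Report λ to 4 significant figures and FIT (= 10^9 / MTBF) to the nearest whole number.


Formula: λ = 1 / MTBF; FIT = λ × 1e9 = 1e9 / MTBF
λ = 1 / 192240 ≈ 5.202e-06 failures/hour
FIT = 1e9 / 192240 ≈ 5202 failures per 1e9 hours (nearest whole number)

λ = 5.202e-06 /h, FIT = 5202


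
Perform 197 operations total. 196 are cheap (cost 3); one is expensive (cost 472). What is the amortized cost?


Formula: Amortized cost = Total cost / Operations
Total cost = (196 * 3) + (1 * 472)
Total cost = 588 + 472 = 1060
Amortized = 1060 / 197 = 5.3807

5.3807


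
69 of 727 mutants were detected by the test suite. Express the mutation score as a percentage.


Mutation score = killed / total * 100
Mutation score = 69 / 727 * 100
Mutation score = 9.49%

9.49%


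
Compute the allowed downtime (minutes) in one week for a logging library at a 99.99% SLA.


Formula: allowed downtime = period * (100 - SLA) / 100
Period (week) = 10080 minutes
Unavailability fraction = (100 - 99.99) / 100
Allowed downtime = 10080 * (100 - 99.99) / 100
Allowed downtime = 1.008 minutes

1.008 minutes


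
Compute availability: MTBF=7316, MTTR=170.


Availability = MTBF / (MTBF + MTTR)
Availability = 7316 / (7316 + 170)
Availability = 7316 / 7486
Availability = 97.7291%

97.7291%


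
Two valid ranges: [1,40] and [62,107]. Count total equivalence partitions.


Valid ranges: [1,40] and [62,107]
Class 1: x < 1 — invalid
Class 2: 1 ≤ x ≤ 40 — valid
Class 3: 40 < x < 62 — invalid (gap between ranges)
Class 4: 62 ≤ x ≤ 107 — valid
Class 5: x > 107 — invalid
Total equivalence classes: 5

5 equivalence classes


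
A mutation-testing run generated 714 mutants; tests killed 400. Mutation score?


Mutation score = killed / total * 100
Mutation score = 400 / 714 * 100
Mutation score = 56.02%

56.02%


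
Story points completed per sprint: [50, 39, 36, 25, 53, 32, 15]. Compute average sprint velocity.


Formula: Avg velocity = Total points / Number of sprints
Points: [50, 39, 36, 25, 53, 32, 15]
Sum = 50 + 39 + 36 + 25 + 53 + 32 + 15 = 250
Avg velocity = 250 / 7 = 35.71 points/sprint

35.71 points/sprint


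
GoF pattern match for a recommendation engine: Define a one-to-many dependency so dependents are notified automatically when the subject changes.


This matches the Observer pattern

Observer


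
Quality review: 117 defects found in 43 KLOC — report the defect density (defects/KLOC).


Defect density = defects / KLOC
Defect density = 117 / 43
Defect density = 2.721 defects/KLOC

2.721 defects/KLOC


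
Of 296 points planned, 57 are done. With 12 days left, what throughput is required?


Formula: Required rate = Remaining points / Days left
Remaining = 296 - 57 = 239 points
Required rate = 239 / 12 = 19.92 points/day

19.92 points/day


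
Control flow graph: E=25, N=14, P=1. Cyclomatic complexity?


Formula: V(G) = E - N + 2P
V(G) = 25 - 14 + 2*1
V(G) = 11 + 2
V(G) = 13

13


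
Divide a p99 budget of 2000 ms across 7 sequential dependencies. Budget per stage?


Formula: per_stage = total_budget / stages
per_stage = 2000 / 7
per_stage = 285.71 ms

285.71 ms


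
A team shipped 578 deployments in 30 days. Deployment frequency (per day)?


Formula: deployments per day = releases / days
= 578 / 30
= 19.267 deploys/day
(equivalently, 134.87 deploys/week)

19.267 deploys/day


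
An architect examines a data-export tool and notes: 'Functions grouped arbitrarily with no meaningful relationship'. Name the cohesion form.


Reasoning: Worst: random grouping
Type: Coincidental cohesion

Coincidental cohesion


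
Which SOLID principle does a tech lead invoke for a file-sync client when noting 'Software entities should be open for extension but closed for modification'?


This describes the Open/Closed Principle (OCP)

Open/Closed Principle (OCP)


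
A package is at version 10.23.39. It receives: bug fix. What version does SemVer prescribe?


Current: 10.23.39
Change category: 'bug fix' → patch bump
SemVer rule: patch bump → increment PATCH (MAJOR and MINOR unchanged)
New: 10.23.40

10.23.40


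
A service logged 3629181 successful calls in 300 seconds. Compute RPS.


Formula: throughput = requests / seconds
throughput = 3629181 / 300
throughput = 12097.27 requests/second

12097.27 requests/second


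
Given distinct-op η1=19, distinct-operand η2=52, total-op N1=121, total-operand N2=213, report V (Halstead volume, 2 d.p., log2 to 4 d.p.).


Formula: V = N * log2(η), where N = N1 + N2 and η = η1 + η2
η = 19 + 52 = 71
N = 121 + 213 = 334
log2(71) ≈ 6.1497
V = 334 * 6.1497 = 2054.00

2054.00


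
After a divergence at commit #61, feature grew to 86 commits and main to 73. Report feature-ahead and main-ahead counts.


Common ancestor: commit #61
feature commits after divergence: 86 - 61 = 25
main commits after divergence: 73 - 61 = 12
feature is 25 commits ahead of main
main is 12 commits ahead of feature

feature ahead: 25, main ahead: 12


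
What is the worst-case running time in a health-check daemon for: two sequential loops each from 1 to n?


Reasoning: sequential dominates: O(n) + O(n) = O(n)
Complexity: O(n)

O(n)


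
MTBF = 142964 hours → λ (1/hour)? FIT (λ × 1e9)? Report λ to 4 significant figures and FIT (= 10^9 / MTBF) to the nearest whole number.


Formula: λ = 1 / MTBF; FIT = λ × 1e9 = 1e9 / MTBF
λ = 1 / 142964 ≈ 6.995e-06 failures/hour
FIT = 1e9 / 142964 ≈ 6995 failures per 1e9 hours (nearest whole number)

λ = 6.995e-06 /h, FIT = 6995


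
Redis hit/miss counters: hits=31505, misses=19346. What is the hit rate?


Formula: hit rate = hits / (hits + misses) * 100
hit rate = 31505 / (31505 + 19346) * 100
hit rate = 31505 / 50851 * 100
hit rate = 61.96%

61.96%


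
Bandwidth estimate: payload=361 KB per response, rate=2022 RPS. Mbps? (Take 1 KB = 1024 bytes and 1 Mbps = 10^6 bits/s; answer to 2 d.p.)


Formula: Mbps = payload_bytes * RPS * 8 / 1e6
Payload per request = 361 KB = 361 * 1024 = 369664 bytes
Total bytes/sec = 369664 * 2022 = 747460608
Total bits/sec = 747460608 * 8 = 5979684864
Mbps = 5979684864 / 1e6 = 5979.68

5979.68 Mbps
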